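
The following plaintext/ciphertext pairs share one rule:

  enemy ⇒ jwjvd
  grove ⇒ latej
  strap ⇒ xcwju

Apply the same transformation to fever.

Shifts by position in enemy: pos 0: e→j (+5), pos 1: n→w (+9), pos 2: e→j (+5), pos 3: m→v (+9) — repeating every 2. The shifts repeat in a cycle of length 2: positions 0,1,… shift by +5, +9, then the pattern repeats.
On fever: f+5=k, e+9=n, v+5=a, e+9=n, r+5=w.

knanw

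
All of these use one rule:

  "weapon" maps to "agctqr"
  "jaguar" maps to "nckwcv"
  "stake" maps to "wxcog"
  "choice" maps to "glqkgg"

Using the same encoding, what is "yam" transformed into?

ccq

The shift depends on letter class: consonant w→a is +4, but vowel e→g is +2. The rule splits by letter class: vowels +2, consonants +4.
For yam: y(cons)+4=c, a(vowel)+2=c, m(cons)+4=q.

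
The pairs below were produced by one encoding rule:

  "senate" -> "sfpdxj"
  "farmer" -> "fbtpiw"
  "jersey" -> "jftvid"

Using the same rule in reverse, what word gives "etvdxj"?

estate

In senate: s→s is +0, e→f is +1, n→p is +2, a→d is +3 — the shift increases by 1 each position. The shift increases by 1 at each position, starting from +0: 0, 1, 2, ….
Reversing it on etvdxj: e−0=e, t−1=s, v−2=t, d−3=a, x−4=t, j−5=e.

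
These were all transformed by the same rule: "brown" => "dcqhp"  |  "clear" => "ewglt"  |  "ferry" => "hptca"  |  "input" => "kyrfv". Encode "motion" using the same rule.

ozvtqy

Shifts by position in brown: pos 0: b→d (+2), pos 1: r→c (+11), pos 2: o→q (+2), pos 3: w→h (+11) — repeating every 2. The shifts repeat in a cycle of length 2: positions 0,1,… shift by +2, +11, then the pattern repeats.
For motion: m+2=o, o+11=z, t+2=v, i+11=t, o+2=q, n+11=y.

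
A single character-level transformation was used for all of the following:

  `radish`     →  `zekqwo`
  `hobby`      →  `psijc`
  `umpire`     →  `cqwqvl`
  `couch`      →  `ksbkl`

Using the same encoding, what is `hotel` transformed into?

It's a Vigenère-style cipher with numeric key [8,4,7]: position i shifts by key[i mod 3].
Applying it to hotel: h+8=p, o+4=s, t+7=a, e+8=m, l+4=p.

psamp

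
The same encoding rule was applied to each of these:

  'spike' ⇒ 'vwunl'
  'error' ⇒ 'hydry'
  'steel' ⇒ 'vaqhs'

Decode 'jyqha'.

greet

Shifts by position in spike: pos 0: s→v (+3), pos 1: p→w (+7), pos 2: i→u (+12), pos 3: k→n (+3), pos 4: e→l (+7) — repeating every 3. The shifts repeat in a cycle of length 3: positions 0,1,… shift by +3, +7, +12, then the pattern repeats.
Undoing it on jyqha: j−3=g, y−7=r, q−12=e, h−3=e, a−7=t.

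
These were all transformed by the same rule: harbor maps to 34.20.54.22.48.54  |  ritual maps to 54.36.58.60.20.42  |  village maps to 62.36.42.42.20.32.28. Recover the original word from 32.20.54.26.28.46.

h(#8)→34 and a(#1)→20: differences scale by 2, so n = 2·pos + 18. With a=1..z=26, the number is 2·pos + 18.
Decoding 32.20.54.26.28.46: 32→(32−18)÷2=7=g, 20→(20−18)÷2=1=a, 54→(54−18)÷2=18=r, 26→(26−18)÷2=4=d, 28→(28−18)÷2=5=e, 46→(46−18)÷2=14=n.

garden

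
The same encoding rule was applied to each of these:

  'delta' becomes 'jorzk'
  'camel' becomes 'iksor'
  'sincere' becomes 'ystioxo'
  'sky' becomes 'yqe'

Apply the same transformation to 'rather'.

xkznox

The shift depends on letter class: consonant d→j is +6, but vowel e→o is +10. Vowels shift forward by 10 and consonants shift forward by 6.
For rather: r(cons)+6=x, a(vowel)+10=k, t(cons)+6=z, h(cons)+6=n, e(vowel)+10=o, r(cons)+6=x.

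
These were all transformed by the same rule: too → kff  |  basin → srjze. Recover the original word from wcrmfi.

Compare letters: t→k is +17, o→f is +17, o→f is +17 — a constant shift. This is a Caesar cipher with shift 17.
Undoing it on wcrmfi: w−17=f, c−17=l, r−17=a, m−17=v, f−17=o, i−17=r.

flavor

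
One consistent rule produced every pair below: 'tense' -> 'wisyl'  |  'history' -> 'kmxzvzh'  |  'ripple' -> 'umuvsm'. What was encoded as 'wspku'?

In tense: t→w is +3, e→i is +4, n→s is +5, s→y is +6 — the shift increases by 1 each position. Letter i (0-indexed) is shifted by i+3, so successive shifts are 3, 4, 5, ….
Reversing it on wspku: w−3=t, s−4=o, p−5=k, k−6=e, u−7=n.

token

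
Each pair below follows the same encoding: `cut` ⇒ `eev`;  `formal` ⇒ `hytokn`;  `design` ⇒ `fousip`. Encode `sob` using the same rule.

The shift depends on letter class: consonant c→e is +2, but vowel u→e is +10. The rule splits by letter class: vowels +10, consonants +2.
On sob: s(cons)+2=u, o(vowel)+10=y, b(cons)+2=d.

uyd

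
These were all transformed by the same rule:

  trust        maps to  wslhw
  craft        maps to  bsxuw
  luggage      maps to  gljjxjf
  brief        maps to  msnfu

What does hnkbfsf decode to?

t(19)→w(22) and r(17)→s(18) fit y≡15x+23 (mod 26); the inverse of 15 mod 26 is 7. This is an affine cipher: with a=0,…,z=25, each position x becomes (15x+23) mod 26.
Decoding hnkbfsf: h(7)→7·(7−23)≡18=s; n(13)→7·(13−23)≡8=i; k(10)→7·(10−23)≡13=n; b(1)→7·(1−23)≡2=c; f(5)→7·(5−23)≡4=e; s(18)→7·(18−23)≡17=r; f(5)→7·(5−23)≡4=e (all mod 26).

sincere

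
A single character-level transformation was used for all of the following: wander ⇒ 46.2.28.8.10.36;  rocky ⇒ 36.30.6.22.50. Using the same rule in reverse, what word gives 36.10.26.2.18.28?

remain

w(#23)→46 and a(#1)→2: differences scale by 2, so n = 2·pos + 0. The formula is n = 2×(alphabet index, a=1).
Reversing it on 36.10.26.2.18.28: 36→(36−0)÷2=18=r, 10→(10−0)÷2=5=e, 26→(26−0)÷2=13=m, 2→(2−0)÷2=1=a, 18→(18−0)÷2=9=i, 28→(28−0)÷2=14=n.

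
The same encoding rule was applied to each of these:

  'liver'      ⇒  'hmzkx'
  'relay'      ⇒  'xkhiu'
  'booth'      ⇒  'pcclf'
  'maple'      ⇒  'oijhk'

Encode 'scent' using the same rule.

Treating letters as 0–25, the rule is x ↦ 7x + 8 (mod 26).
On scent: s(18)→7·18+8≡4=e; c(2)→7·2+8≡22=w; e(4)→7·4+8≡10=k; n(13)→7·13+8≡21=v; t(19)→7·19+8≡11=l (all mod 26).

ewkvl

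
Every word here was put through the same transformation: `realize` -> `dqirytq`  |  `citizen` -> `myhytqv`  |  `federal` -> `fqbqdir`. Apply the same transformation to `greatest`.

r(17)→d(3) and e(4)→q(16) fit y≡15x+8 (mod 26); the inverse of 15 mod 26 is 7. This is an affine cipher: with a=0,…,z=25, each position x becomes (15x+8) mod 26.
Applying it to greatest: g(6)→15·6+8≡20=u; r(17)→15·17+8≡3=d; e(4)→15·4+8≡16=q; a(0)→15·0+8≡8=i; t(19)→15·19+8≡7=h; e(4)→15·4+8≡16=q; s(18)→15·18+8≡18=s; t(19)→15·19+8≡7=h (all mod 26).

udqihqsh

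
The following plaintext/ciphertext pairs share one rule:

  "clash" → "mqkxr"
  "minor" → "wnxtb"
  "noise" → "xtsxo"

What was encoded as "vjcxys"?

Shifts by position in clash: pos 0: c→m (+10), pos 1: l→q (+5), pos 2: a→k (+10), pos 3: s→x (+5) — repeating every 2. A repeating key of period 2 is used — shifts +10, +5 over and over.
Undoing it on vjcxys: v−10=l, j−5=e, c−10=s, x−5=s, y−10=o, s−5=n.

lesson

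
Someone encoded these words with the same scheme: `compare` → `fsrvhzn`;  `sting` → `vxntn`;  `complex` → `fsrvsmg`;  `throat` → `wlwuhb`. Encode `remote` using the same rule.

In compare: c→f is +3, o→s is +4, m→r is +5, p→v is +6 — the shift increases by 1 each position. Each letter shifts forward by (position + 3), i.e. 3, 4, 5, … — the shift grows by one for each successive letter.
Applying it to remote: r+3=u, e+4=i, m+5=r, o+6=u, t+7=a, e+8=m.

uiruam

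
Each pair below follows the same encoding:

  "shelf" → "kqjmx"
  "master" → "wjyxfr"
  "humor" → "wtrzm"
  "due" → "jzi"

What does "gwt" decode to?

The word is reversed, then every letter is shifted forward by 5.
Reversing it on gwt: shift back: g−5=b, w−5=r, t−5=o → bro; then reverse → orb.

orb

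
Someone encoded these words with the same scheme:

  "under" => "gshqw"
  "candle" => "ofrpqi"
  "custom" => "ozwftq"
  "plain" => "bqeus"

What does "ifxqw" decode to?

Shifts by position in under: pos 0: u→g (+12), pos 1: n→s (+5), pos 2: d→h (+4), pos 3: e→q (+12), pos 4: r→w (+5) — repeating every 3. The shifts repeat in a cycle of length 3: positions 0,1,… shift by +12, +5, +4, then the pattern repeats.
Reversing it on ifxqw: i−12=w, f−5=a, x−4=t, q−12=e, w−5=r.

water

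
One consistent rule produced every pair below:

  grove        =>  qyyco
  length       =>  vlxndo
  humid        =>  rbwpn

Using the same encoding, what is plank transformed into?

zskuu

Shifts by position in grove: pos 0: g→q (+10), pos 1: r→y (+7), pos 2: o→y (+10), pos 3: v→c (+7) — repeating every 2. A repeating key of period 2 is used — shifts +10, +7 over and over.
For plank: p+10=z, l+7=s, a+10=k, n+7=u, k+10=u.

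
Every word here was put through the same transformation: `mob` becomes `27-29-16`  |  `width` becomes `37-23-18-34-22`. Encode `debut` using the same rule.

m is letter #13 and maps to 27: an offset of 14. Each letter is replaced by its alphabet position (a=1..z=26) + 14.
Applying it to debut: d=4→18, e=5→19, b=2→16, u=21→35, t=20→34.

18-19-16-35-34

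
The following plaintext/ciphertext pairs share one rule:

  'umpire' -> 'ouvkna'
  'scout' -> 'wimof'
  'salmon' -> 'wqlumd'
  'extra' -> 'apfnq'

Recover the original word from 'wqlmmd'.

saloon

u(20)→o(14) and m(12)→u(20) fit y≡9x+16 (mod 26); the inverse of 9 mod 26 is 3. Treating letters as 0–25, the rule is x ↦ 9x + 16 (mod 26).
Decoding wqlmmd: w(22)→3·(22−16)≡18=s; q(16)→3·(16−16)≡0=a; l(11)→3·(11−16)≡11=l; m(12)→3·(12−16)≡14=o; m(12)→3·(12−16)≡14=o; d(3)→3·(3−16)≡13=n (all mod 26).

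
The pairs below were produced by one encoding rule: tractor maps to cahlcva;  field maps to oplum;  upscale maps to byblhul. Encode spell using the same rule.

The rule splits by letter class: vowels +7, consonants +9.
Applying it to spell: s(cons)+9=b, p(cons)+9=y, e(vowel)+7=l, l(cons)+9=u, l(cons)+9=u.

byluu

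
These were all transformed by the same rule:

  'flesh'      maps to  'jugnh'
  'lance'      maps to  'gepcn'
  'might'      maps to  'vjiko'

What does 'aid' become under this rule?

The output letters match the input read backwards, each shifted +2: flesh reversed is hself. Two steps: reverse the string, then apply a Caesar shift of +2.
Applying it to aid: reverse → dia; then shift: d+2=f, i+2=k, a+2=c.

fkc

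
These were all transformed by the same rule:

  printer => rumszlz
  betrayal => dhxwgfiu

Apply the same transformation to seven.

In printer: p→r is +2, r→u is +3, i→m is +4, n→s is +5 — the shift increases by 1 each position. The shift increases by 1 at each position, starting from +2: 2, 3, 4, ….
For seven: s+2=u, e+3=h, v+4=z, e+5=j, n+6=t.

uhzjt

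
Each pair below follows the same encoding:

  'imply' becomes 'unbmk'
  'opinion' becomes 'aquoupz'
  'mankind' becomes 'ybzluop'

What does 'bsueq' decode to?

Shifts by position in imply: pos 0: i→u (+12), pos 1: m→n (+1), pos 2: p→b (+12), pos 3: l→m (+1) — repeating every 2. A repeating key of period 2 is used — shifts +12, +1 over and over.
Undoing it on bsueq: b−12=p, s−1=r, u−12=i, e−1=d, q−12=e.

pride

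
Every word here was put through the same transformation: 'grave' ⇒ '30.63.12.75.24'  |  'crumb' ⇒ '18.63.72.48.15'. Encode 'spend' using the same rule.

g(#7)→30 and r(#18)→63: differences scale by 3, so n = 3·pos + 9. The formula is n = 3×(alphabet index, a=1) + 9.
Applying it to spend: s=19→66, p=16→57, e=5→24, n=14→51, d=4→21.

66.57.24.51.21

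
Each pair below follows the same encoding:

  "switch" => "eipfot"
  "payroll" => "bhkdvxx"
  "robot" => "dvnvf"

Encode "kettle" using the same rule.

wlffxl

The shift depends on letter class: consonant s→e is +12, but vowel i→p is +7. Two shifts are in play — +7 for a/e/i/o/u, +12 for every other letter.
On kettle: k(cons)+12=w, e(vowel)+7=l, t(cons)+12=f, t(cons)+12=f, l(cons)+12=x, e(vowel)+7=l.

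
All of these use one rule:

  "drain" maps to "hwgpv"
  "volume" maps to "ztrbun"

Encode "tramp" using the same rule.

In drain: d→h is +4, r→w is +5, a→g is +6, i→p is +7 — the shift increases by 1 each position. Letter i (0-indexed) is shifted by i+4, so successive shifts are 4, 5, 6, ….
On tramp: t+4=x, r+5=w, a+6=g, m+7=t, p+8=x.

xwgtx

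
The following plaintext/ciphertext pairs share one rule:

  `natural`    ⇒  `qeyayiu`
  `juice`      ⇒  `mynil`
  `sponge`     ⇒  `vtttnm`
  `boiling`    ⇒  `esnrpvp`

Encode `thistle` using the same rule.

wlnyatn

In natural: n→q is +3, a→e is +4, t→y is +5, u→a is +6 — the shift increases by 1 each position. Letter i (0-indexed) is shifted by i+3, so successive shifts are 3, 4, 5, ….
For thistle: t+3=w, h+4=l, i+5=n, s+6=y, t+7=a, l+8=t, e+9=n.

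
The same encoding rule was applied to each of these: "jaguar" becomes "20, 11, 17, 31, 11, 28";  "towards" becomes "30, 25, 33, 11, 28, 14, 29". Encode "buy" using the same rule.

12, 31, 35

The number is (letter's place in the alphabet, a=1) + 10.
For buy: b=2→12, u=21→31, y=25→35.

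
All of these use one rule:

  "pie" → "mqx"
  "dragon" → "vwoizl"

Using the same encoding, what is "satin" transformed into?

vqbia

The output letters match the input read backwards, each shifted +8: pie reversed is eip. Read the word backwards and shift each letter +8.
On satin: reverse → nitas; then shift: n+8=v, i+8=q, t+8=b, a+8=i, s+8=a.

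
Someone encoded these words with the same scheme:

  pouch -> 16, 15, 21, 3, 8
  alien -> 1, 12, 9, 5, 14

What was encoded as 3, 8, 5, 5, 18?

Each letter is replaced by its alphabet position (a=1, b=2, …, z=26).
Decoding 3, 8, 5, 5, 18: 3=c, 8=h, 5=e, 5=e, 18=r.

cheer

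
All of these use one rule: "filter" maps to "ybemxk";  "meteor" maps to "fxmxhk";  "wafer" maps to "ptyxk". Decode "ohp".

It's a constant shift of +19 (ROT19).
Reversing it on ohp: o−19=v, h−19=o, p−19=w.

vow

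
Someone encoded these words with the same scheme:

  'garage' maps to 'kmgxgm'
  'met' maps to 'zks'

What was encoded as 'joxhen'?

hybrid

The output letters match the input read backwards, each shifted +6: garage reversed is egarag. Two steps: reverse the string, then apply a Caesar shift of +6.
Reversing it on joxhen: shift back: j−6=d, o−6=i, x−6=r, h−6=b, e−6=y, n−6=h → dirbyh; then reverse → hybrid.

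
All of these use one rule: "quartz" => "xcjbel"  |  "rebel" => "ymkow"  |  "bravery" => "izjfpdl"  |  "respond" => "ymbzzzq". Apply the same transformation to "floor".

In quartz: q→x is +7, u→c is +8, a→j is +9, r→b is +10 — the shift increases by 1 each position. Letter i (0-indexed) is shifted by i+7, so successive shifts are 7, 8, 9, ….
On floor: f+7=m, l+8=t, o+9=x, o+10=y, r+11=c.

mtxyc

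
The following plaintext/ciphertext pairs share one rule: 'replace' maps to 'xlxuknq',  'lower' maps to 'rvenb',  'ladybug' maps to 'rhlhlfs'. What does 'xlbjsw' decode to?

retail

In replace: r→x is +6, e→l is +7, p→x is +8, l→u is +9 — the shift increases by 1 each position. Letter i (0-indexed) is shifted by i+6, so successive shifts are 6, 7, 8, ….
Reversing it on xlbjsw: x−6=r, l−7=e, b−8=t, j−9=a, s−10=i, w−11=l.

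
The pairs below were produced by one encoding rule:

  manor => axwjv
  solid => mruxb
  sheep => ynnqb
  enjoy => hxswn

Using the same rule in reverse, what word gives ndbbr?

issue

The output letters match the input read backwards, each shifted +9: manor reversed is ronam. The word is reversed, then every letter is shifted forward by 9.
Undoing it on ndbbr: shift back: n−9=e, d−9=u, b−9=s, b−9=s, r−9=i → eussi; then reverse → issue.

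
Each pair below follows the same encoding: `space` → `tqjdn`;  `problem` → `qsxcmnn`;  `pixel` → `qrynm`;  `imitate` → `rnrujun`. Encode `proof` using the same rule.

qsxxg

Two shifts are in play — +9 for a/e/i/o/u, +1 for every other letter.
On proof: p(cons)+1=q, r(cons)+1=s, o(vowel)+9=x, o(vowel)+9=x, f(cons)+1=g.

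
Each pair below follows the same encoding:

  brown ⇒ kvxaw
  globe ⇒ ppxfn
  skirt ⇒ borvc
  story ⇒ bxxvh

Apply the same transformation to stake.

bxjon

Shifts by position in brown: pos 0: b→k (+9), pos 1: r→v (+4), pos 2: o→x (+9), pos 3: w→a (+4) — repeating every 2. A repeating key of period 2 is used — shifts +9, +4 over and over.
Applying it to stake: s+9=b, t+4=x, a+9=j, k+4=o, e+9=n.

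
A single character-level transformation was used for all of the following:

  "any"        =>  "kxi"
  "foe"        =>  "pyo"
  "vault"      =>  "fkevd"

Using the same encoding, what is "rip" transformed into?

Compare letters: a→k is +10, n→x is +10, y→i is +10 — a constant shift. Every letter moves 10 places later in the alphabet, wrapping around z→a.
On rip: r+10=b, i+10=s, p+10=z.

bsz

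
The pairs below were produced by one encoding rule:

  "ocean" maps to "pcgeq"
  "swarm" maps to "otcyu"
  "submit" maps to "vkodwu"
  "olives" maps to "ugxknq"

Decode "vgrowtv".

trumpet

The output letters match the input read backwards, each shifted +2: ocean reversed is naeco. The word is reversed, then every letter is shifted forward by 2.
Decoding vgrowtv: shift back: v−2=t, g−2=e, r−2=p, o−2=m, w−2=u, t−2=r, v−2=t → tepmurt; then reverse → trumpet.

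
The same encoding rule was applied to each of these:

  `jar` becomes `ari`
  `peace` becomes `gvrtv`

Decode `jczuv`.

slide

Compare letters: j→a is +17, a→r is +17, r→i is +17 — a constant shift. It's a constant shift of +17 (ROT17).
Reversing it on jczuv: j−17=s, c−17=l, z−17=i, u−17=d, v−17=e.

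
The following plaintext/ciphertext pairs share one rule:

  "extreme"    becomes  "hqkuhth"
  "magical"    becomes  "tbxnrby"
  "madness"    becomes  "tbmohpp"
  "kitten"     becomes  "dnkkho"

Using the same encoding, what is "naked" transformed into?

e(4)→h(7) and x(23)→q(16) fit y≡21x+1 (mod 26); the inverse of 21 mod 26 is 5. Each letter's alphabet position (a=0..z=25) is mapped through 21·x+1 mod 26 — an affine cipher.
Applying it to naked: n(13)→21·13+1≡14=o; a(0)→21·0+1≡1=b; k(10)→21·10+1≡3=d; e(4)→21·4+1≡7=h; d(3)→21·3+1≡12=m (all mod 26).

obdhm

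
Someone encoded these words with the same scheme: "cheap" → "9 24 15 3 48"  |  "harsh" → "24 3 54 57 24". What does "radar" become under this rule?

c(#3)→9 and h(#8)→24: differences scale by 3, so n = 3·pos + 0. With a=1..z=26, the number is 3·pos.
Applying it to radar: r=18→54, a=1→3, d=4→12, a=1→3, r=18→54.

54 3 12 3 54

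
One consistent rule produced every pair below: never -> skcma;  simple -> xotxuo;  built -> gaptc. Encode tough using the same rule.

In never: n→s is +5, e→k is +6, v→c is +7, e→m is +8 — the shift increases by 1 each position. The shift increases by 1 at each position, starting from +5: 5, 6, 7, ….
For tough: t+5=y, o+6=u, u+7=b, g+8=o, h+9=q.

yuboq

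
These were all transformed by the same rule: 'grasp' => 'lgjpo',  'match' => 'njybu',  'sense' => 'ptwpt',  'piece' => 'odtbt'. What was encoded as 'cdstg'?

g(6)→l(11) and r(17)→g(6) fit y≡9x+9 (mod 26); the inverse of 9 mod 26 is 3. Treating letters as 0–25, the rule is x ↦ 9x + 9 (mod 26).
Undoing it on cdstg: c(2)→3·(2−9)≡5=f; d(3)→3·(3−9)≡8=i; s(18)→3·(18−9)≡1=b; t(19)→3·(19−9)≡4=e; g(6)→3·(6−9)≡17=r (all mod 26).

fiber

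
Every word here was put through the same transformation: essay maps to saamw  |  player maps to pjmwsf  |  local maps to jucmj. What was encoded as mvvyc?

This is an affine cipher: with a=0,…,z=25, each position x becomes (21x+12) mod 26.
Undoing it on mvvyc: m(12)→5·(12−12)≡0=a; v(21)→5·(21−12)≡19=t; v(21)→5·(21−12)≡19=t; y(24)→5·(24−12)≡8=i; c(2)→5·(2−12)≡2=c (all mod 26).

attic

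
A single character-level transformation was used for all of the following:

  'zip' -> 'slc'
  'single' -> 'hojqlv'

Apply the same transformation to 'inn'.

qql

The output letters match the input read backwards, each shifted +3: zip reversed is piz. The word is reversed, then every letter is shifted forward by 3.
For inn: reverse → nni; then shift: n+3=q, n+3=q, i+3=l.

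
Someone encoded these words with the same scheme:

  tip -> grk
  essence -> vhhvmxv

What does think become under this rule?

gsrmp

Each pair mirrors across the alphabet (t↔g, i↔r, p↔k): positions sum to 25. This is the alphabet-reversal cipher (Atbash): a becomes z, b becomes y, etc.
For think: t↔g, h↔s, i↔r, n↔m, k↔p.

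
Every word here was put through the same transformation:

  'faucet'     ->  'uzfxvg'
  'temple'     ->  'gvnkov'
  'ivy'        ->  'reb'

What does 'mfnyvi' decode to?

number

Each pair mirrors across the alphabet (f↔u, a↔z, u↔f): positions sum to 25. This is the alphabet-reversal cipher (Atbash): a becomes z, b becomes y, etc.
Reversing it on mfnyvi: m↔n, f↔u, n↔m, y↔b, v↔e, i↔r.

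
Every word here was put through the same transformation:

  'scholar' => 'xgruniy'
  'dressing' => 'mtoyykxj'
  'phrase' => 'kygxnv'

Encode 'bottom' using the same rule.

The output letters match the input read backwards, each shifted +6: scholar reversed is ralohcs. Read the word backwards and shift each letter +6.
For bottom: reverse → mottob; then shift: m+6=s, o+6=u, t+6=z, t+6=z, o+6=u, b+6=h.

suzzuh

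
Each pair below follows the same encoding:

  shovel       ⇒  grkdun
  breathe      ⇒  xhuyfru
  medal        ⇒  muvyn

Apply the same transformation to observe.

s(18)→g(6) and h(7)→r(17) fit y≡25x+24 (mod 26); the inverse of 25 mod 26 is 25. Treating letters as 0–25, the rule is x ↦ 25x + 24 (mod 26).
For observe: o(14)→25·14+24≡10=k; b(1)→25·1+24≡23=x; s(18)→25·18+24≡6=g; e(4)→25·4+24≡20=u; r(17)→25·17+24≡7=h; v(21)→25·21+24≡3=d; e(4)→25·4+24≡20=u (all mod 26).

kxguhdu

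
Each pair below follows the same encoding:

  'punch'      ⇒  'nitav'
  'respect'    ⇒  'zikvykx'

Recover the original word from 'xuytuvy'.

sponsor

The output letters match the input read backwards, each shifted +6: punch reversed is hcnup. Two steps: reverse the string, then apply a Caesar shift of +6.
Decoding xuytuvy: shift back: x−6=r, u−6=o, y−6=s, t−6=n, u−6=o, v−6=p, y−6=s → rosnops; then reverse → sponsor.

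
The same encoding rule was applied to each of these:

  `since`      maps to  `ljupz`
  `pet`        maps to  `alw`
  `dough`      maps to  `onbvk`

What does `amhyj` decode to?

craft

The output letters match the input read backwards, each shifted +7: since reversed is ecnis. Read the word backwards and shift each letter +7.
Decoding amhyj: shift back: a−7=t, m−7=f, h−7=a, y−7=r, j−7=c → tfarc; then reverse → craft.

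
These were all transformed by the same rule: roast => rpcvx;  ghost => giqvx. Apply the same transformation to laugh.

Letter i (0-indexed) is shifted by i+0, so successive shifts are 0, 1, 2, ….
On laugh: l+0=l, a+1=b, u+2=w, g+3=j, h+4=l.

lbwjl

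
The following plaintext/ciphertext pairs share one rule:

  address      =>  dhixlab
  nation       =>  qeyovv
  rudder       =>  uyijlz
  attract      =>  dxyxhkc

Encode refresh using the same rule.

uikxlaq

In address: a→d is +3, d→h is +4, d→i is +5, r→x is +6 — the shift increases by 1 each position. Each letter shifts forward by (position + 3), i.e. 3, 4, 5, … — the shift grows by one for each successive letter.
For refresh: r+3=u, e+4=i, f+5=k, r+6=x, e+7=l, s+8=a, h+9=q.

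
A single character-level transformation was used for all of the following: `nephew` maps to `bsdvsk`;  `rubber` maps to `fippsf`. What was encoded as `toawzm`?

Compare letters: n→b is +14, e→s is +14, p→d is +14 — a constant shift. This is a Caesar cipher with shift 14.
Reversing it on toawzm: t−14=f, o−14=a, a−14=m, w−14=i, z−14=l, m−14=y.

family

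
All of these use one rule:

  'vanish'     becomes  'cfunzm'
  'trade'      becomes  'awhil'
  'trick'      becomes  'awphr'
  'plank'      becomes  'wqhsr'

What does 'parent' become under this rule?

A repeating key of period 2 is used — shifts +7, +5 over and over.
For parent: p+7=w, a+5=f, r+7=y, e+5=j, n+7=u, t+5=y.

wfyjuy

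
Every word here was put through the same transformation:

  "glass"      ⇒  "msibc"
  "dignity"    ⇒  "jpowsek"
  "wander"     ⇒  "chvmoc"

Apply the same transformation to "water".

In glass: g→m is +6, l→s is +7, a→i is +8, s→b is +9 — the shift increases by 1 each position. The shift increases by 1 at each position, starting from +6: 6, 7, 8, ….
On water: w+6=c, a+7=h, t+8=b, e+9=n, r+10=b.

chbnb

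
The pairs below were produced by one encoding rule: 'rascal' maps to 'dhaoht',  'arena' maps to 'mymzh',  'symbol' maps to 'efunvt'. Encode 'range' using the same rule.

dhvsl

Shifts by position in rascal: pos 0: r→d (+12), pos 1: a→h (+7), pos 2: s→a (+8), pos 3: c→o (+12), pos 4: a→h (+7), pos 5: l→t (+8) — repeating every 3. It's a Vigenère-style cipher with numeric key [12,7,8]: position i shifts by key[i mod 3].
On range: r+12=d, a+7=h, n+8=v, g+12=s, e+7=l.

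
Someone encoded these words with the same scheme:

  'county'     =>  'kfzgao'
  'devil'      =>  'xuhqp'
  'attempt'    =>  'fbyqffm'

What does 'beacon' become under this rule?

Two steps: reverse the string, then apply a Caesar shift of +12.
On beacon: reverse → nocaeb; then shift: n+12=z, o+12=a, c+12=o, a+12=m, e+12=q, b+12=n.

zaomqn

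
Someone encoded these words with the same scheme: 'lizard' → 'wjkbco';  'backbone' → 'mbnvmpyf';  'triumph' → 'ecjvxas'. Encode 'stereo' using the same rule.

defcfp

The shift depends on letter class: consonant l→w is +11, but vowel i→j is +1. Vowels shift forward by 1 and consonants shift forward by 11.
On stereo: s(cons)+11=d, t(cons)+11=e, e(vowel)+1=f, r(cons)+11=c, e(vowel)+1=f, o(vowel)+1=p.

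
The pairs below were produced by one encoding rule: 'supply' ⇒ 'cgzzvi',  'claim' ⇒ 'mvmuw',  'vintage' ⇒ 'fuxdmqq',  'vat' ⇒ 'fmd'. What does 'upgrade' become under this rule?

gzqbmnq

The shift depends on letter class: consonant s→c is +10, but vowel u→g is +12. Two shifts are in play — +12 for a/e/i/o/u, +10 for every other letter.
For upgrade: u(vowel)+12=g, p(cons)+10=z, g(cons)+10=q, r(cons)+10=b, a(vowel)+12=m, d(cons)+10=n, e(vowel)+12=q.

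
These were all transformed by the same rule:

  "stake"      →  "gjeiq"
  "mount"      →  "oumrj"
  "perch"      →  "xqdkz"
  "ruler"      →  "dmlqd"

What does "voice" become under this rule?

s(18)→g(6) and t(19)→j(9) fit y≡3x+4 (mod 26); the inverse of 3 mod 26 is 9. Each letter's alphabet position (a=0..z=25) is mapped through 3·x+4 mod 26 — an affine cipher.
On voice: v(21)→3·21+4≡15=p; o(14)→3·14+4≡20=u; i(8)→3·8+4≡2=c; c(2)→3·2+4≡10=k; e(4)→3·4+4≡16=q (all mod 26).

puckq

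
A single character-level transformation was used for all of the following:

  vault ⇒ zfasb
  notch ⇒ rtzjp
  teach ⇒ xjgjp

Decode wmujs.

The shift increases by 1 at each position, starting from +4: 4, 5, 6, ….
Decoding wmujs: w−4=s, m−5=h, u−6=o, j−7=c, s−8=k.

shock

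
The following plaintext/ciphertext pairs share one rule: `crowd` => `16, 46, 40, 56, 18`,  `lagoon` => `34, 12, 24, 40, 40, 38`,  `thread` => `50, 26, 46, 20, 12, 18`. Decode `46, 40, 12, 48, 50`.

roast

c(#3)→16 and r(#18)→46: differences scale by 2, so n = 2·pos + 10. The formula is n = 2×(alphabet index, a=1) + 10.
Undoing it on 46, 40, 12, 48, 50: 46→(46−10)÷2=18=r, 40→(40−10)÷2=15=o, 12→(12−10)÷2=1=a, 48→(48−10)÷2=19=s, 50→(50−10)÷2=20=t.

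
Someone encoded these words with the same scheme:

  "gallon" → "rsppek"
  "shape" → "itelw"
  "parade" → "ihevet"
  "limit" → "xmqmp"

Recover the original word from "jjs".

The output letters match the input read backwards, each shifted +4: gallon reversed is nollag. Read the word backwards and shift each letter +4.
Undoing it on jjs: shift back: j−4=f, j−4=f, s−4=o → ffo; then reverse → off.

off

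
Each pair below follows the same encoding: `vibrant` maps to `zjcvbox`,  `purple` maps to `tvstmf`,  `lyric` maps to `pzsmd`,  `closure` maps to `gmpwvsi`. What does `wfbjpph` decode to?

seafood

Shifts by position in vibrant: pos 0: v→z (+4), pos 1: i→j (+1), pos 2: b→c (+1), pos 3: r→v (+4), pos 4: a→b (+1), pos 5: n→o (+1) — repeating every 3. The shifts repeat in a cycle of length 3: positions 0,1,… shift by +4, +1, +1, then the pattern repeats.
Decoding wfbjpph: w−4=s, f−1=e, b−1=a, j−4=f, p−1=o, p−1=o, h−4=d.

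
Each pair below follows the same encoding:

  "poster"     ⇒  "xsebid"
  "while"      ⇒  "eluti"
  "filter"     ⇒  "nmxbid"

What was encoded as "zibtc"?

reply

Shifts by position in poster: pos 0: p→x (+8), pos 1: o→s (+4), pos 2: s→e (+12), pos 3: t→b (+8), pos 4: e→i (+4), pos 5: r→d (+12) — repeating every 3. The shifts repeat in a cycle of length 3: positions 0,1,… shift by +8, +4, +12, then the pattern repeats.
Reversing it on zibtc: z−8=r, i−4=e, b−12=p, t−8=l, c−4=y.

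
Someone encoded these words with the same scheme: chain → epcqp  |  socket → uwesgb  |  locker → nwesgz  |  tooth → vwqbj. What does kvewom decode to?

income

The shifts repeat in a cycle of length 2: positions 0,1,… shift by +2, +8, then the pattern repeats.
Reversing it on kvewom: k−2=i, v−8=n, e−2=c, w−8=o, o−2=m, m−8=e.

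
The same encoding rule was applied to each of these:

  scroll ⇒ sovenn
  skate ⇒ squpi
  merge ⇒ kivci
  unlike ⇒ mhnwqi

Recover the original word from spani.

style

s(18)→s(18) and c(2)→o(14) fit y≡23x+20 (mod 26); the inverse of 23 mod 26 is 17. Each letter's alphabet position (a=0..z=25) is mapped through 23·x+20 mod 26 — an affine cipher.
Reversing it on spani: s(18)→17·(18−20)≡18=s; p(15)→17·(15−20)≡19=t; a(0)→17·(0−20)≡24=y; n(13)→17·(13−20)≡11=l; i(8)→17·(8−20)≡4=e (all mod 26).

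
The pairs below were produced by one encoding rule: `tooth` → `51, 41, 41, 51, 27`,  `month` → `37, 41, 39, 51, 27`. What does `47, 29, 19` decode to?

rid

t(#20)→51 and o(#15)→41: differences scale by 2, so n = 2·pos + 11. The formula is n = 2×(alphabet index, a=1) + 11.
Decoding 47, 29, 19: 47→(47−11)÷2=18=r, 29→(29−11)÷2=9=i, 19→(19−11)÷2=4=d.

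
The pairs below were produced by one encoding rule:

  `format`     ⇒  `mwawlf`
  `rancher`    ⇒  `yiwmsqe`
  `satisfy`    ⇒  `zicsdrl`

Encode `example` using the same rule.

In format: f→m is +7, o→w is +8, r→a is +9, m→w is +10 — the shift increases by 1 each position. Each letter shifts forward by (position + 7), i.e. 7, 8, 9, … — the shift grows by one for each successive letter.
Applying it to example: e+7=l, x+8=f, a+9=j, m+10=w, p+11=a, l+12=x, e+13=r.

lfjwaxr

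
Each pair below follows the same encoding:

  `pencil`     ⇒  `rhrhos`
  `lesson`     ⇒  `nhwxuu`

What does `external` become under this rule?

gaxjxuiu

In pencil: p→r is +2, e→h is +3, n→r is +4, c→h is +5 — the shift increases by 1 each position. The shift increases by 1 at each position, starting from +2: 2, 3, 4, ….
For external: e+2=g, x+3=a, t+4=x, e+5=j, r+6=x, n+7=u, a+8=i, l+9=u.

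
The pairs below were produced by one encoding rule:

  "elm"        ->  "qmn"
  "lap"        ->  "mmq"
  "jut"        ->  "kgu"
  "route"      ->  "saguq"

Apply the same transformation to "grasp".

hsmtq

The shift depends on letter class: consonant l→m is +1, but vowel e→q is +12. Two shifts are in play — +12 for a/e/i/o/u, +1 for every other letter.
On grasp: g(cons)+1=h, r(cons)+1=s, a(vowel)+12=m, s(cons)+1=t, p(cons)+1=q.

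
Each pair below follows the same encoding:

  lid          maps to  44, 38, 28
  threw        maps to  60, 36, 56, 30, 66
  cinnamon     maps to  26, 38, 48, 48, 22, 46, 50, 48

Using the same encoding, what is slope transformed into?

l(#12)→44 and i(#9)→38: differences scale by 2, so n = 2·pos + 20. Each letter becomes 2×(its alphabet position, a=1..z=26) + 20.
Applying it to slope: s=19→58, l=12→44, o=15→50, p=16→52, e=5→30.

58, 44, 50, 52, 30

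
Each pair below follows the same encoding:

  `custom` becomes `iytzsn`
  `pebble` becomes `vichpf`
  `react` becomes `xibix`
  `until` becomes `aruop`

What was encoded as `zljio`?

thick

It's a Vigenère-style cipher with numeric key [6,4,1]: position i shifts by key[i mod 3].
Reversing it on zljio: z−6=t, l−4=h, j−1=i, i−6=c, o−4=k.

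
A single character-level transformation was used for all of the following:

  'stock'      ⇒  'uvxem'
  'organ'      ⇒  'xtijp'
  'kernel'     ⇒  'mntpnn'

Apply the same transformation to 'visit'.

xrurv

The shift depends on letter class: consonant s→u is +2, but vowel o→x is +9. Two shifts are in play — +9 for a/e/i/o/u, +2 for every other letter.
On visit: v(cons)+2=x, i(vowel)+9=r, s(cons)+2=u, i(vowel)+9=r, t(cons)+2=v.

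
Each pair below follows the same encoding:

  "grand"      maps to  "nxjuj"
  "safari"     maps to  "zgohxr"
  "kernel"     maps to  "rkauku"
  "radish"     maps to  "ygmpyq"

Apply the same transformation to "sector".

zklaua

Shifts by position in grand: pos 0: g→n (+7), pos 1: r→x (+6), pos 2: a→j (+9), pos 3: n→u (+7), pos 4: d→j (+6) — repeating every 3. It's a Vigenère-style cipher with numeric key [7,6,9]: position i shifts by key[i mod 3].
Applying it to sector: s+7=z, e+6=k, c+9=l, t+7=a, o+6=u, r+9=a.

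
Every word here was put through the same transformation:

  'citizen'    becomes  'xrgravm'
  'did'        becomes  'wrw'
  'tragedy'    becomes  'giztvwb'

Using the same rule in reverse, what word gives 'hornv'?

slime

Each pair mirrors across the alphabet (c↔x, i↔r, t↔g): positions sum to 25. This is the alphabet-reversal cipher (Atbash): a becomes z, b becomes y, etc.
Reversing it on hornv: h↔s, o↔l, r↔i, n↔m, v↔e.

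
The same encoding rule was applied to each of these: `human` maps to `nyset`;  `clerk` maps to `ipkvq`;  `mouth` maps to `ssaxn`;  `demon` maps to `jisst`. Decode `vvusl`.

Shifts by position in human: pos 0: h→n (+6), pos 1: u→y (+4), pos 2: m→s (+6), pos 3: a→e (+4) — repeating every 2. It's a Vigenère-style cipher with numeric key [6,4]: position i shifts by key[i mod 2].
Undoing it on vvusl: v−6=p, v−4=r, u−6=o, s−4=o, l−6=f.

proof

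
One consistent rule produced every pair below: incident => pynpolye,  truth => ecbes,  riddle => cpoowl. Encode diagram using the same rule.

ophrchx

Vowels shift forward by 7 and consonants shift forward by 11.
For diagram: d(cons)+11=o, i(vowel)+7=p, a(vowel)+7=h, g(cons)+11=r, r(cons)+11=c, a(vowel)+7=h, m(cons)+11=x.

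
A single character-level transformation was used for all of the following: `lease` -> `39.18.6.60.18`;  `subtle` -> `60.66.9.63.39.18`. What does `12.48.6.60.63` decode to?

coast

l(#12)→39 and e(#5)→18: differences scale by 3, so n = 3·pos + 3. The formula is n = 3×(alphabet index, a=1) + 3.
Reversing it on 12.48.6.60.63: 12→(12−3)÷3=3=c, 48→(48−3)÷3=15=o, 6→(6−3)÷3=1=a, 60→(60−3)÷3=19=s, 63→(63−3)÷3=20=t.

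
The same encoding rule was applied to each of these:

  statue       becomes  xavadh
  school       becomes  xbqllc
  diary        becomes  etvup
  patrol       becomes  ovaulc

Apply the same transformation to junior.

s(18)→x(23) and t(19)→a(0) fit y≡3x+21 (mod 26); the inverse of 3 mod 26 is 9. Treating letters as 0–25, the rule is x ↦ 3x + 21 (mod 26).
On junior: j(9)→3·9+21≡22=w; u(20)→3·20+21≡3=d; n(13)→3·13+21≡8=i; i(8)→3·8+21≡19=t; o(14)→3·14+21≡11=l; r(17)→3·17+21≡20=u (all mod 26).

wditlu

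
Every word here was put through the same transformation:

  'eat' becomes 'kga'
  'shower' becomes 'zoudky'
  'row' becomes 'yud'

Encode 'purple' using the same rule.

waywsk

The shift depends on letter class: consonant t→a is +7, but vowel e→k is +6. Two shifts are in play — +6 for a/e/i/o/u, +7 for every other letter.
On purple: p(cons)+7=w, u(vowel)+6=a, r(cons)+7=y, p(cons)+7=w, l(cons)+7=s, e(vowel)+6=k.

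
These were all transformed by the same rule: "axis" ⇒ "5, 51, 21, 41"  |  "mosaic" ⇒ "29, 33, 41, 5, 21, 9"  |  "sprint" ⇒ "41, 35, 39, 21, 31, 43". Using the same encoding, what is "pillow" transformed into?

The formula is n = 2×(alphabet index, a=1) + 3.
On pillow: p=16→35, i=9→21, l=12→27, l=12→27, o=15→33, w=23→49.

35, 21, 27, 27, 33, 49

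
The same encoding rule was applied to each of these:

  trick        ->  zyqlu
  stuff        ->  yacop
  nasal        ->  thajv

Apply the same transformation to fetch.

llblr

In trick: t→z is +6, r→y is +7, i→q is +8, c→l is +9 — the shift increases by 1 each position. The shift increases by 1 at each position, starting from +6: 6, 7, 8, ….
On fetch: f+6=l, e+7=l, t+8=b, c+9=l, h+10=r.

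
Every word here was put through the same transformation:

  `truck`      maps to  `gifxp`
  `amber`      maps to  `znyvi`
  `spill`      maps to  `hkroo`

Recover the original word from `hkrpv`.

Each pair mirrors across the alphabet (t↔g, r↔i, u↔f): positions sum to 25. Letters are reflected about the middle of the alphabet (position → 25−position): Atbash.
Undoing it on hkrpv: h↔s, k↔p, r↔i, p↔k, v↔e.

spike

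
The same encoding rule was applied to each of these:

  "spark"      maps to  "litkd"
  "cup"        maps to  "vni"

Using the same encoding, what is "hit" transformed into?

Compare letters: s→l is +19, p→i is +19, a→t is +19 — a constant shift. This is a Caesar cipher with shift 19.
Applying it to hit: h+19=a, i+19=b, t+19=m.

abm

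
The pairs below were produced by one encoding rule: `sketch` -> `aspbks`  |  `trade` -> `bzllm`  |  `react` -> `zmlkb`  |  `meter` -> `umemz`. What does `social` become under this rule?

awnqiw

Shifts by position in sketch: pos 0: s→a (+8), pos 1: k→s (+8), pos 2: e→p (+11), pos 3: t→b (+8), pos 4: c→k (+8), pos 5: h→s (+11) — repeating every 3. It's a Vigenère-style cipher with numeric key [8,8,11]: position i shifts by key[i mod 3].
On social: s+8=a, o+8=w, c+11=n, i+8=q, a+8=i, l+11=w.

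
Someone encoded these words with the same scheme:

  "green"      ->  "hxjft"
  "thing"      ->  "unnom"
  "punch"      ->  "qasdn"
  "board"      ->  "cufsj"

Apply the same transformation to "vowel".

Shifts by position in green: pos 0: g→h (+1), pos 1: r→x (+6), pos 2: e→j (+5), pos 3: e→f (+1), pos 4: n→t (+6) — repeating every 3. A repeating key of period 3 is used — shifts +1, +6, +5 over and over.
For vowel: v+1=w, o+6=u, w+5=b, e+1=f, l+6=r.

wubfr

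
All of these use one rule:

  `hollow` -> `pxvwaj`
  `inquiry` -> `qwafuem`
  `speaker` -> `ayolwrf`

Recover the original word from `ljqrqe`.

dagger

In hollow: h→p is +8, o→x is +9, l→v is +10, l→w is +11 — the shift increases by 1 each position. Each letter shifts forward by (position + 8), i.e. 8, 9, 10, … — the shift grows by one for each successive letter.
Reversing it on ljqrqe: l−8=d, j−9=a, q−10=g, r−11=g, q−12=e, e−13=r.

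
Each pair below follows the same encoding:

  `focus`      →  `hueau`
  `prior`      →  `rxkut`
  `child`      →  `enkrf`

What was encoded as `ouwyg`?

Shifts by position in focus: pos 0: f→h (+2), pos 1: o→u (+6), pos 2: c→e (+2), pos 3: u→a (+6) — repeating every 2. The shifts repeat in a cycle of length 2: positions 0,1,… shift by +2, +6, then the pattern repeats.
Decoding ouwyg: o−2=m, u−6=o, w−2=u, y−6=s, g−2=e.

mouse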